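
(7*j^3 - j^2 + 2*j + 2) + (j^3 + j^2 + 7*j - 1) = 8*j^3 + 9*j + 1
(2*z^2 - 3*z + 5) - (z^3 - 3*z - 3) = -z^3 + 2*z^2 + 8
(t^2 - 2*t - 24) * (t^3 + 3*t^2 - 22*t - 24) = t^5 + t^4 - 52*t^3 - 52*t^2 + 576*t + 576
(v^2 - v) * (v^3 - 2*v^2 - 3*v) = v^5 - 3*v^4 - v^3 + 3*v^2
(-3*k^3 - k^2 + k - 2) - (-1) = -3*k^3 - k^2 + k - 1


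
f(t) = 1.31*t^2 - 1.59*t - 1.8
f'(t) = 2.62*t - 1.59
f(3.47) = 8.46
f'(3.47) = 7.50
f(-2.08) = 7.17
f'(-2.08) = -7.04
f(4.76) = 20.31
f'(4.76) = 10.88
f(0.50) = -2.27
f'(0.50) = -0.28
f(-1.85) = 5.62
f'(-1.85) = -6.44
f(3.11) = 5.93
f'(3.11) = 6.56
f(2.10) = 0.64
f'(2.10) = 3.91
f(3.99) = 12.71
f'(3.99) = 8.86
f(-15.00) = 316.80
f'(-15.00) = -40.89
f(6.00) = 35.82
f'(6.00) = 14.13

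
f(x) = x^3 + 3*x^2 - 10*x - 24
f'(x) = 3*x^2 + 6*x - 10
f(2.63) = -11.36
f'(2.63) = 26.53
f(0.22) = -26.04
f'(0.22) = -8.53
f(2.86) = -4.67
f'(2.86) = 31.70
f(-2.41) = 3.53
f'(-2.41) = -7.04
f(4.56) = 87.60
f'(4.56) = 79.74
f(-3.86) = 1.79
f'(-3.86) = 11.54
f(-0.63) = -16.76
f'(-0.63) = -12.59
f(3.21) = 7.89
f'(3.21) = 40.17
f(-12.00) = -1200.00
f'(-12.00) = 350.00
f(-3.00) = 6.00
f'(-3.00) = -1.00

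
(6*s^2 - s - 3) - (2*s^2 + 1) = 4*s^2 - s - 4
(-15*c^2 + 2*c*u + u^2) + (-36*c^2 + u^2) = -51*c^2 + 2*c*u + 2*u^2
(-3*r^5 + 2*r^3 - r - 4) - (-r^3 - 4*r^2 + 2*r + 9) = -3*r^5 + 3*r^3 + 4*r^2 - 3*r - 13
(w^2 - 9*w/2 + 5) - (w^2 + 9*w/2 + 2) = 3 - 9*w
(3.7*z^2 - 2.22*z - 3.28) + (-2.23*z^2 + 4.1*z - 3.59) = 1.47*z^2 + 1.88*z - 6.87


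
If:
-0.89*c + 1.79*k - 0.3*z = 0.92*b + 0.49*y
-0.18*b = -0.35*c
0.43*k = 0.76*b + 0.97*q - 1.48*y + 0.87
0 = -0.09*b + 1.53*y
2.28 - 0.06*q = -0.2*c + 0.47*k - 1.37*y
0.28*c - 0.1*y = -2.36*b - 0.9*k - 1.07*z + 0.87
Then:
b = -42.61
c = -21.92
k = -14.61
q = 22.19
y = -2.51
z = 112.60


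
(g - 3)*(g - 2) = g^2 - 5*g + 6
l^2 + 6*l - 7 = (l - 1)*(l + 7)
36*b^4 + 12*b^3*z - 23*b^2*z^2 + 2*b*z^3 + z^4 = (-3*b + z)*(-2*b + z)*(b + z)*(6*b + z)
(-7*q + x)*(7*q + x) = -49*q^2 + x^2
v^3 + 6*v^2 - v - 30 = (v - 2)*(v + 3)*(v + 5)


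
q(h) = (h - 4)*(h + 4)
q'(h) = 2*h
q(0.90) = -15.19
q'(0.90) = 1.80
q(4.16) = 1.31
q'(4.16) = 8.32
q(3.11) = -6.33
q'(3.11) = 6.22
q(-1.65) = -13.28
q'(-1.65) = -3.30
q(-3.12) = -6.27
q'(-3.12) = -6.24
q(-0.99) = -15.02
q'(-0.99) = -1.98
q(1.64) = -13.31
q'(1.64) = 3.28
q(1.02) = -14.96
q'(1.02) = 2.04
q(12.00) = 128.00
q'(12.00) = 24.00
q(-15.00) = 209.00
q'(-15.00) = -30.00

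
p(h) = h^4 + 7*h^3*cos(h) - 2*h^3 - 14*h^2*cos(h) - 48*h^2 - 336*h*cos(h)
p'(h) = -7*h^3*sin(h) + 4*h^3 + 14*h^2*sin(h) + 21*h^2*cos(h) - 6*h^2 + 336*h*sin(h) - 28*h*cos(h) - 96*h - 336*cos(h)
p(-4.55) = -470.44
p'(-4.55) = -672.73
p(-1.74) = -210.73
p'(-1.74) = 663.63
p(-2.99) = -980.16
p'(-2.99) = 294.83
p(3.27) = 526.54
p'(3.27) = -165.40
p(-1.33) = 19.66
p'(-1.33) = 439.21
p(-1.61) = -127.99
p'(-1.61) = 606.68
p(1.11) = -229.61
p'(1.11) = 80.73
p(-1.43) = -27.59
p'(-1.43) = 504.92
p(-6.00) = 0.00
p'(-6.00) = 60.58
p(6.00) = -1831.85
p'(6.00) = 32.31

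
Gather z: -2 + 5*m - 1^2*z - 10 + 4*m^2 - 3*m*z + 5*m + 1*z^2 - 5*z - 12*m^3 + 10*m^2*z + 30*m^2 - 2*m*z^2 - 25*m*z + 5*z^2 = -12*m^3 + 34*m^2 + 10*m + z^2*(6 - 2*m) + z*(10*m^2 - 28*m - 6) - 12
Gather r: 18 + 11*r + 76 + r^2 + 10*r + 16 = r^2 + 21*r + 110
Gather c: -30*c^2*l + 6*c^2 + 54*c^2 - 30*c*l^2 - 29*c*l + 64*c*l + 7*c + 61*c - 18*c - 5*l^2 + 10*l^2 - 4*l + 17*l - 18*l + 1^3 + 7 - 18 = c^2*(60 - 30*l) + c*(-30*l^2 + 35*l + 50) + 5*l^2 - 5*l - 10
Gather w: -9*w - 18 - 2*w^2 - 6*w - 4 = -2*w^2 - 15*w - 22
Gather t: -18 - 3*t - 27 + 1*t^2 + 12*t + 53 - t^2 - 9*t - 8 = 0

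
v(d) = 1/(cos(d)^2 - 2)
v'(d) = 2*sin(d)*cos(d)/(cos(d)^2 - 2)^2 = 4*sin(2*d)/(3 - cos(2*d))^2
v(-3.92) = -0.67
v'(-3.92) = -0.45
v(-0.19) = -0.97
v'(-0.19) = -0.35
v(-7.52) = -0.53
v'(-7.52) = -0.17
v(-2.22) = -0.61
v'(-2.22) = 0.36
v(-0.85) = -0.64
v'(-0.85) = -0.41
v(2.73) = -0.86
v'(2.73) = -0.54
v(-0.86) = -0.64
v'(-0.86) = -0.40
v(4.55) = -0.51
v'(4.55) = 0.08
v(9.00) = -0.85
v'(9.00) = -0.55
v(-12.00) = -0.78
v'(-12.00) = 0.55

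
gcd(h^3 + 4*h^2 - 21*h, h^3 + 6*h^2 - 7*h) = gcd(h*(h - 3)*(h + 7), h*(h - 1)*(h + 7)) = h^2 + 7*h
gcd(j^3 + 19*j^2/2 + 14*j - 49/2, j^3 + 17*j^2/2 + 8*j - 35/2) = j^2 + 6*j - 7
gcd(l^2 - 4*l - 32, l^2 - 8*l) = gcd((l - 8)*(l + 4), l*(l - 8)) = l - 8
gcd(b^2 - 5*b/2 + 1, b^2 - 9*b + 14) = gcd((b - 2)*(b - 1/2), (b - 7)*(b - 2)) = b - 2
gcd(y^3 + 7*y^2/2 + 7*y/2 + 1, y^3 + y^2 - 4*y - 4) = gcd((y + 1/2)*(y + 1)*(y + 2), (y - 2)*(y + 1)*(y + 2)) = y^2 + 3*y + 2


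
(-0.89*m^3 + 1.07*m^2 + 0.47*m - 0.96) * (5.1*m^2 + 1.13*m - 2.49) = -4.539*m^5 + 4.4513*m^4 + 5.8222*m^3 - 7.0292*m^2 - 2.2551*m + 2.3904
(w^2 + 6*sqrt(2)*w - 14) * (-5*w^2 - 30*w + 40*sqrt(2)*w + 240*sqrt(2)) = -5*w^4 - 30*w^3 + 10*sqrt(2)*w^3 + 60*sqrt(2)*w^2 + 550*w^2 - 560*sqrt(2)*w + 3300*w - 3360*sqrt(2)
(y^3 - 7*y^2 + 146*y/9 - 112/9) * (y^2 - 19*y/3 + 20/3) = y^5 - 40*y^4/3 + 605*y^3/9 - 4370*y^2/27 + 5048*y/27 - 2240/27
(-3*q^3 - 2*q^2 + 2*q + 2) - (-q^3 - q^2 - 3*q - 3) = -2*q^3 - q^2 + 5*q + 5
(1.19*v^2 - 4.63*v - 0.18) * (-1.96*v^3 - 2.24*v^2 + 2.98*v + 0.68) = -2.3324*v^5 + 6.4092*v^4 + 14.2702*v^3 - 12.585*v^2 - 3.6848*v - 0.1224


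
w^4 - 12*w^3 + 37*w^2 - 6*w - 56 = (w - 7)*(w - 4)*(w - 2)*(w + 1)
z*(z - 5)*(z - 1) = z^3 - 6*z^2 + 5*z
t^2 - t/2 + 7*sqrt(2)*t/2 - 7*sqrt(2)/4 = (t - 1/2)*(t + 7*sqrt(2)/2)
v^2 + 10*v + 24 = (v + 4)*(v + 6)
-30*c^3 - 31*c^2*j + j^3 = (-6*c + j)*(c + j)*(5*c + j)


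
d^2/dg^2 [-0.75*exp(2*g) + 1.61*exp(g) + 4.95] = (1.61 - 3.0*exp(g))*exp(g)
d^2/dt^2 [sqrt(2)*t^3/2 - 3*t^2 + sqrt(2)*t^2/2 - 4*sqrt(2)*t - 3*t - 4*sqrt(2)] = 3*sqrt(2)*t - 6 + sqrt(2)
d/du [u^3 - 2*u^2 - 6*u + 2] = 3*u^2 - 4*u - 6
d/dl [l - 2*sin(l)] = 1 - 2*cos(l)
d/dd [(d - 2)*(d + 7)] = 2*d + 5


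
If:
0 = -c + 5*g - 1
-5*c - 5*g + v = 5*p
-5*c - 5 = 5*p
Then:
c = v + 4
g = v/5 + 1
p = -v - 5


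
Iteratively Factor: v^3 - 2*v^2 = (v - 2)*(v^2) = v*(v - 2)*(v)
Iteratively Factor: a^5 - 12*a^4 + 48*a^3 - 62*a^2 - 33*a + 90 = (a - 3)*(a^4 - 9*a^3 + 21*a^2 + a - 30) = (a - 3)^2*(a^3 - 6*a^2 + 3*a + 10) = (a - 3)^2*(a + 1)*(a^2 - 7*a + 10) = (a - 3)^2*(a - 2)*(a + 1)*(a - 5)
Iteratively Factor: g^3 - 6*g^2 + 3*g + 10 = (g - 5)*(g^2 - g - 2) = (g - 5)*(g + 1)*(g - 2)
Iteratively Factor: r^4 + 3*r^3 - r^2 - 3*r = (r)*(r^3 + 3*r^2 - r - 3) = r*(r + 3)*(r^2 - 1) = r*(r + 1)*(r + 3)*(r - 1)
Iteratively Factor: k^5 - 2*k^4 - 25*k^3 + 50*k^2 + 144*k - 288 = (k - 2)*(k^4 - 25*k^2 + 144) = (k - 2)*(k + 4)*(k^3 - 4*k^2 - 9*k + 36) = (k - 3)*(k - 2)*(k + 4)*(k^2 - k - 12) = (k - 3)*(k - 2)*(k + 3)*(k + 4)*(k - 4)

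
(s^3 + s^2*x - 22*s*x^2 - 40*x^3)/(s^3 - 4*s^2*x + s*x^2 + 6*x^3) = (s^3 + s^2*x - 22*s*x^2 - 40*x^3)/(s^3 - 4*s^2*x + s*x^2 + 6*x^3)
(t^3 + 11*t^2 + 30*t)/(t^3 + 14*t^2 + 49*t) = (t^2 + 11*t + 30)/(t^2 + 14*t + 49)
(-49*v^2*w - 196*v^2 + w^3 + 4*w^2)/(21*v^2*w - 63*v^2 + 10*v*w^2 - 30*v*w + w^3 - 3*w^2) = (-7*v*w - 28*v + w^2 + 4*w)/(3*v*w - 9*v + w^2 - 3*w)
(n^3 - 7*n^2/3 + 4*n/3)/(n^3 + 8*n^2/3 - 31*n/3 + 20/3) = n/(n + 5)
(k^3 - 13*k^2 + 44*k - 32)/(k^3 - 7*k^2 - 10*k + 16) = (k - 4)/(k + 2)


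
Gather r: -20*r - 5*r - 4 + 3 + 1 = -25*r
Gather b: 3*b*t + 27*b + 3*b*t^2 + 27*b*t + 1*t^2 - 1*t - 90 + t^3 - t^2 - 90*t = b*(3*t^2 + 30*t + 27) + t^3 - 91*t - 90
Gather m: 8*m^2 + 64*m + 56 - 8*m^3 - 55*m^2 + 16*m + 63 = -8*m^3 - 47*m^2 + 80*m + 119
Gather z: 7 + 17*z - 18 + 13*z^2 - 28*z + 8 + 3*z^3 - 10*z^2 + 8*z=3*z^3 + 3*z^2 - 3*z - 3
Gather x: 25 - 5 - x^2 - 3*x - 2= -x^2 - 3*x + 18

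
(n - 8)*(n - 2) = n^2 - 10*n + 16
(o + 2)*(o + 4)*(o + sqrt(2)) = o^3 + sqrt(2)*o^2 + 6*o^2 + 8*o + 6*sqrt(2)*o + 8*sqrt(2)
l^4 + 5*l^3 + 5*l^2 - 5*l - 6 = (l - 1)*(l + 1)*(l + 2)*(l + 3)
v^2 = v^2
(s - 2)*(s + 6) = s^2 + 4*s - 12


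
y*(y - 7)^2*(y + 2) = y^4 - 12*y^3 + 21*y^2 + 98*y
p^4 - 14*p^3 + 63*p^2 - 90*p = p*(p - 6)*(p - 5)*(p - 3)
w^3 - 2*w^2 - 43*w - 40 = (w - 8)*(w + 1)*(w + 5)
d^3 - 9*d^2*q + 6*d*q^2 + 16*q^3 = (d - 8*q)*(d - 2*q)*(d + q)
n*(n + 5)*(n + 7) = n^3 + 12*n^2 + 35*n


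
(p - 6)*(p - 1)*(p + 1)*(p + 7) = p^4 + p^3 - 43*p^2 - p + 42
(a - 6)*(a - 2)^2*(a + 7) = a^4 - 3*a^3 - 42*a^2 + 172*a - 168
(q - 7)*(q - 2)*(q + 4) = q^3 - 5*q^2 - 22*q + 56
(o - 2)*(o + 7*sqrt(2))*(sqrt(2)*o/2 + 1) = sqrt(2)*o^3/2 - sqrt(2)*o^2 + 8*o^2 - 16*o + 7*sqrt(2)*o - 14*sqrt(2)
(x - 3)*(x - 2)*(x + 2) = x^3 - 3*x^2 - 4*x + 12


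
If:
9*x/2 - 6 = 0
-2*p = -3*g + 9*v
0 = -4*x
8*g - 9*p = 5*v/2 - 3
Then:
No Solution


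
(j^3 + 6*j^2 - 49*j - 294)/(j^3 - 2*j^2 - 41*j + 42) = (j + 7)/(j - 1)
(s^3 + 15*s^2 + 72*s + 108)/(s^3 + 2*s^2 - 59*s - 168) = (s^2 + 12*s + 36)/(s^2 - s - 56)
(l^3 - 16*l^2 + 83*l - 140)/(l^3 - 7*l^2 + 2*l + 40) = (l - 7)/(l + 2)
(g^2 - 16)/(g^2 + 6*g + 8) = (g - 4)/(g + 2)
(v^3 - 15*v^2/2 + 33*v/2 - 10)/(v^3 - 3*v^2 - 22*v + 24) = (v^2 - 13*v/2 + 10)/(v^2 - 2*v - 24)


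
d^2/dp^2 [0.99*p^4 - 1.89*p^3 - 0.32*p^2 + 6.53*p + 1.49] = 11.88*p^2 - 11.34*p - 0.64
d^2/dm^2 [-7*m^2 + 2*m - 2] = -14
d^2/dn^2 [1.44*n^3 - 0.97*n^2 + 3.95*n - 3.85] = 8.64*n - 1.94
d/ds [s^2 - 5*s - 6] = 2*s - 5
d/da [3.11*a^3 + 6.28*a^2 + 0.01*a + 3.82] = 9.33*a^2 + 12.56*a + 0.01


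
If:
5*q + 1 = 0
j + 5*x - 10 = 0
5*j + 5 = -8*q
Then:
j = -17/25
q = -1/5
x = 267/125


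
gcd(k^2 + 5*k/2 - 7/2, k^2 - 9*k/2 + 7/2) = k - 1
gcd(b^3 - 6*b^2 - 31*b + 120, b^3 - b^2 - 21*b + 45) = b^2 + 2*b - 15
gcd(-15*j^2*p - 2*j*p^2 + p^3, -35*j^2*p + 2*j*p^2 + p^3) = -5*j*p + p^2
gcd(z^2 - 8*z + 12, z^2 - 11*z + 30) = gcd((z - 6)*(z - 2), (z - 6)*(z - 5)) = z - 6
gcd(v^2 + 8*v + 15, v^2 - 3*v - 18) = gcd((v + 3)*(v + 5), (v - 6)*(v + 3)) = v + 3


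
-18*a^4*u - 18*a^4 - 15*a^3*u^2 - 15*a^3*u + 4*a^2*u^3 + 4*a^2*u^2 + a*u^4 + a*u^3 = (-3*a + u)*(a + u)*(6*a + u)*(a*u + a)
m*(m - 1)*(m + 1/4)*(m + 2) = m^4 + 5*m^3/4 - 7*m^2/4 - m/2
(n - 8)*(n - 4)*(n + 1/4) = n^3 - 47*n^2/4 + 29*n + 8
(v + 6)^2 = v^2 + 12*v + 36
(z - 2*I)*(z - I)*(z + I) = z^3 - 2*I*z^2 + z - 2*I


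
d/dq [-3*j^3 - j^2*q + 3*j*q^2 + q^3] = -j^2 + 6*j*q + 3*q^2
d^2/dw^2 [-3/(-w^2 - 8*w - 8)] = 6*(-w^2 - 8*w + 4*(w + 4)^2 - 8)/(w^2 + 8*w + 8)^3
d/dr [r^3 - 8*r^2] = r*(3*r - 16)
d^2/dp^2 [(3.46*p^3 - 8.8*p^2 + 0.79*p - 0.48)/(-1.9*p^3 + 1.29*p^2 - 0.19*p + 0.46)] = (46.5750800000001*p^6 - 9.61703999999986*p^5 - 22.93794*p^4 + 94.964498*p^3 - 31.970328*p^2 + 0.231132000000001*p + 3.05106)/(6.859*p^9 - 13.9707*p^8 + 11.54307*p^7 - 9.922629*p^6 + 7.919067*p^5 - 3.432525*p^4 + 1.889455*p^3 - 0.86871*p^2 + 0.120612*p - 0.097336)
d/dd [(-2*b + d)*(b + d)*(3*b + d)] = -5*b^2 + 4*b*d + 3*d^2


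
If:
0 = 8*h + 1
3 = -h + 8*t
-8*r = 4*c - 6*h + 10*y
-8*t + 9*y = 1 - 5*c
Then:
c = 31/40 - 9*y/5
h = -1/8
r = -7*y/20 - 77/160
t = 23/64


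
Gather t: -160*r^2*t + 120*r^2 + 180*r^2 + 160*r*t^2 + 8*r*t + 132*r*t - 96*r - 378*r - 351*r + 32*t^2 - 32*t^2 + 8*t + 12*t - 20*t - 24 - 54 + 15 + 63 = 300*r^2 + 160*r*t^2 - 825*r + t*(-160*r^2 + 140*r)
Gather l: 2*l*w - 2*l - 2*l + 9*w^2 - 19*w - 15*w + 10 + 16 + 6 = l*(2*w - 4) + 9*w^2 - 34*w + 32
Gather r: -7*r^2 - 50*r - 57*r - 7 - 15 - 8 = -7*r^2 - 107*r - 30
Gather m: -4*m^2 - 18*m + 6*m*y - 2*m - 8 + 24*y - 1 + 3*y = -4*m^2 + m*(6*y - 20) + 27*y - 9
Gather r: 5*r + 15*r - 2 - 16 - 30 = 20*r - 48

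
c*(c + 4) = c^2 + 4*c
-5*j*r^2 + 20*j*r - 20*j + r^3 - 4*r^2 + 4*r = (-5*j + r)*(r - 2)^2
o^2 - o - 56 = (o - 8)*(o + 7)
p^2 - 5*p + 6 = (p - 3)*(p - 2)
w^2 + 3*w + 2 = (w + 1)*(w + 2)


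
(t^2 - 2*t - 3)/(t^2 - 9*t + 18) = (t + 1)/(t - 6)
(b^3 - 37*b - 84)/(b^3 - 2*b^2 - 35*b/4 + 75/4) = 4*(b^2 - 3*b - 28)/(4*b^2 - 20*b + 25)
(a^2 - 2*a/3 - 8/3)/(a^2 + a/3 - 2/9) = 3*(3*a^2 - 2*a - 8)/(9*a^2 + 3*a - 2)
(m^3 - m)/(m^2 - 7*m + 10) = (m^3 - m)/(m^2 - 7*m + 10)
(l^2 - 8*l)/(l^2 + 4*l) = (l - 8)/(l + 4)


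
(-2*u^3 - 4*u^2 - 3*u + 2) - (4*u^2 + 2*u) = -2*u^3 - 8*u^2 - 5*u + 2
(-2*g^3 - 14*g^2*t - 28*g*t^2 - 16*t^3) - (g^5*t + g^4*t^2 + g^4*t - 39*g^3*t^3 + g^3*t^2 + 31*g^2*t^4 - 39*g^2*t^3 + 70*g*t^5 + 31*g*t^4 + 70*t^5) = -g^5*t - g^4*t^2 - g^4*t + 39*g^3*t^3 - g^3*t^2 - 2*g^3 - 31*g^2*t^4 + 39*g^2*t^3 - 14*g^2*t - 70*g*t^5 - 31*g*t^4 - 28*g*t^2 - 70*t^5 - 16*t^3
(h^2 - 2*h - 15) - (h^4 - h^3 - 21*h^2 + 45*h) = -h^4 + h^3 + 22*h^2 - 47*h - 15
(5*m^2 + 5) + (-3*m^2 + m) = 2*m^2 + m + 5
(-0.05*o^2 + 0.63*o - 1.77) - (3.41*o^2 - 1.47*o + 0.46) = -3.46*o^2 + 2.1*o - 2.23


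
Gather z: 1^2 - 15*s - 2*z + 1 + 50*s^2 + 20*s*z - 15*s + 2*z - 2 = 50*s^2 + 20*s*z - 30*s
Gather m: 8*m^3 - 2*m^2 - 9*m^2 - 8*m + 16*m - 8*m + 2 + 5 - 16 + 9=8*m^3 - 11*m^2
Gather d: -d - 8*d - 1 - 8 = -9*d - 9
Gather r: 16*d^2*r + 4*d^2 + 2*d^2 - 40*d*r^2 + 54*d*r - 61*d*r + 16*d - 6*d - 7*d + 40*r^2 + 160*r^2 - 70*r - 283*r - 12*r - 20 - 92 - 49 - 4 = 6*d^2 + 3*d + r^2*(200 - 40*d) + r*(16*d^2 - 7*d - 365) - 165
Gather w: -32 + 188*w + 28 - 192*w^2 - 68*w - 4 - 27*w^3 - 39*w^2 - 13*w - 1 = -27*w^3 - 231*w^2 + 107*w - 9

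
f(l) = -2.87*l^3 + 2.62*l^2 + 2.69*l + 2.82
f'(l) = -8.61*l^2 + 5.24*l + 2.69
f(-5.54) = 556.32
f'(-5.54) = -290.59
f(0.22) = 3.51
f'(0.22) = 3.43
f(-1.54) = 15.37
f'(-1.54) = -25.80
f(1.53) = 2.79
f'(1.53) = -9.45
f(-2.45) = 54.16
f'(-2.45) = -61.83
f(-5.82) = 641.69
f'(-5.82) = -319.45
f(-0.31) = 2.32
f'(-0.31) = 0.24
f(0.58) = 4.70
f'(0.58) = 2.83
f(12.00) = -4546.98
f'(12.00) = -1174.27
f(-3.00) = 95.82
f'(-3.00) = -90.52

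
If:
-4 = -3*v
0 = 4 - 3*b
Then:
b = 4/3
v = 4/3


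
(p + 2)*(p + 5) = p^2 + 7*p + 10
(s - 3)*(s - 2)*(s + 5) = s^3 - 19*s + 30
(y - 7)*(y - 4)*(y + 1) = y^3 - 10*y^2 + 17*y + 28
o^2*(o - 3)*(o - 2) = o^4 - 5*o^3 + 6*o^2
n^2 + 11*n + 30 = (n + 5)*(n + 6)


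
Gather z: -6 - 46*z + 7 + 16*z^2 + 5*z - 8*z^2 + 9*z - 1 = 8*z^2 - 32*z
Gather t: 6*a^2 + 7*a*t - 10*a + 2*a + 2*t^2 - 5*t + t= 6*a^2 - 8*a + 2*t^2 + t*(7*a - 4)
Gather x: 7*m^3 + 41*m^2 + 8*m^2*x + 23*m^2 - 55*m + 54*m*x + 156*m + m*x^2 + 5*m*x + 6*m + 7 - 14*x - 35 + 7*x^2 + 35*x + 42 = 7*m^3 + 64*m^2 + 107*m + x^2*(m + 7) + x*(8*m^2 + 59*m + 21) + 14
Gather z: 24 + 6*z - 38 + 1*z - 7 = 7*z - 21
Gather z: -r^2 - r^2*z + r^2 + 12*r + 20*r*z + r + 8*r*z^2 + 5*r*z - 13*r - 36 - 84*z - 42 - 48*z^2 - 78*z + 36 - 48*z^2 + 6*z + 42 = z^2*(8*r - 96) + z*(-r^2 + 25*r - 156)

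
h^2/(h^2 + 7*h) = h/(h + 7)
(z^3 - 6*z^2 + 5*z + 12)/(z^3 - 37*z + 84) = (z + 1)/(z + 7)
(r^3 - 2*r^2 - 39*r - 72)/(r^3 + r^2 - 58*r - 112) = (r^2 + 6*r + 9)/(r^2 + 9*r + 14)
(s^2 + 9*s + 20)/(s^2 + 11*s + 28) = (s + 5)/(s + 7)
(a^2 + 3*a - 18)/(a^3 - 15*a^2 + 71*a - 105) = (a + 6)/(a^2 - 12*a + 35)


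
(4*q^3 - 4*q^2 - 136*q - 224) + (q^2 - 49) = 4*q^3 - 3*q^2 - 136*q - 273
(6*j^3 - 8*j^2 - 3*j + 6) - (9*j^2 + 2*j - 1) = 6*j^3 - 17*j^2 - 5*j + 7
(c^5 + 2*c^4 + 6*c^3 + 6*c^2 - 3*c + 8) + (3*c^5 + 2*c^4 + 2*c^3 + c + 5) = 4*c^5 + 4*c^4 + 8*c^3 + 6*c^2 - 2*c + 13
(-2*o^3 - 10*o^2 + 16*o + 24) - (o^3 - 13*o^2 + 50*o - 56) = -3*o^3 + 3*o^2 - 34*o + 80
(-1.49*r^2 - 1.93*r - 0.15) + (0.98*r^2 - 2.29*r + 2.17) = -0.51*r^2 - 4.22*r + 2.02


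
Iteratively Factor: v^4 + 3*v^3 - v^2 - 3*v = (v)*(v^3 + 3*v^2 - v - 3) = v*(v - 1)*(v^2 + 4*v + 3) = v*(v - 1)*(v + 1)*(v + 3)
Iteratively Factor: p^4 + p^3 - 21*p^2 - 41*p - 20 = (p + 1)*(p^3 - 21*p - 20) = (p - 5)*(p + 1)*(p^2 + 5*p + 4) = (p - 5)*(p + 1)*(p + 4)*(p + 1)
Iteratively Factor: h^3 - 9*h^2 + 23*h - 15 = (h - 1)*(h^2 - 8*h + 15) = (h - 5)*(h - 1)*(h - 3)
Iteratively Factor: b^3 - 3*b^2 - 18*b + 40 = (b - 5)*(b^2 + 2*b - 8) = (b - 5)*(b + 4)*(b - 2)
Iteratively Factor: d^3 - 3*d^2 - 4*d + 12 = (d - 3)*(d^2 - 4) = (d - 3)*(d + 2)*(d - 2)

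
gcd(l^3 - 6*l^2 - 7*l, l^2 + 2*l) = l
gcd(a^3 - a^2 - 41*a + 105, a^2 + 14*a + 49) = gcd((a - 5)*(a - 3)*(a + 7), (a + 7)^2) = a + 7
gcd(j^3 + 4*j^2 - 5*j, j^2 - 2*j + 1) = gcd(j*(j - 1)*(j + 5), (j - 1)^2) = j - 1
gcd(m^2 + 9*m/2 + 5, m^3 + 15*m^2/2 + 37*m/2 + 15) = m^2 + 9*m/2 + 5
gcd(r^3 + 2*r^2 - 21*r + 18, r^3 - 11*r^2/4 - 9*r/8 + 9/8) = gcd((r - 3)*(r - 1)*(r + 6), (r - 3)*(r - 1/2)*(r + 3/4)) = r - 3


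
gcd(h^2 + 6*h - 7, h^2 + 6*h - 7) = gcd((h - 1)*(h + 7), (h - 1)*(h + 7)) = h^2 + 6*h - 7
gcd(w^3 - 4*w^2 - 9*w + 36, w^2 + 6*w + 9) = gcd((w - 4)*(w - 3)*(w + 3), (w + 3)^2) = w + 3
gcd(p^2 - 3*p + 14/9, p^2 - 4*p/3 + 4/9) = p - 2/3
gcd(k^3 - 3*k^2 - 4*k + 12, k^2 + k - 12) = k - 3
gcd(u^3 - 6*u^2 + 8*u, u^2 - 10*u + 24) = u - 4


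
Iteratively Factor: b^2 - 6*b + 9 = (b - 3)*(b - 3)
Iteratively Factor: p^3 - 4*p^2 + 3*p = (p)*(p^2 - 4*p + 3) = p*(p - 3)*(p - 1)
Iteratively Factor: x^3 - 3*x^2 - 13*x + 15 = (x - 1)*(x^2 - 2*x - 15) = (x - 1)*(x + 3)*(x - 5)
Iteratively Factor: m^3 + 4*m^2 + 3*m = (m + 3)*(m^2 + m) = m*(m + 3)*(m + 1)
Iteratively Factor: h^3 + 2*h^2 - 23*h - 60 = (h - 5)*(h^2 + 7*h + 12) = (h - 5)*(h + 3)*(h + 4)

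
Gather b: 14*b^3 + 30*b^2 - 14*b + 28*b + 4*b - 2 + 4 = 14*b^3 + 30*b^2 + 18*b + 2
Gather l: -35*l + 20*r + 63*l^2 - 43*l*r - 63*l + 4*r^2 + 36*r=63*l^2 + l*(-43*r - 98) + 4*r^2 + 56*r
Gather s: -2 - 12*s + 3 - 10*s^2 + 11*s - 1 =-10*s^2 - s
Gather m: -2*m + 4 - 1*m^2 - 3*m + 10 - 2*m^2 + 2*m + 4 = -3*m^2 - 3*m + 18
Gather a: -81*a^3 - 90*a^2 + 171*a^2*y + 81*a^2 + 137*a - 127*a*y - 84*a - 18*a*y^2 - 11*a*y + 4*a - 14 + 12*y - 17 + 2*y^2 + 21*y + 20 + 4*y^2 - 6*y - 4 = -81*a^3 + a^2*(171*y - 9) + a*(-18*y^2 - 138*y + 57) + 6*y^2 + 27*y - 15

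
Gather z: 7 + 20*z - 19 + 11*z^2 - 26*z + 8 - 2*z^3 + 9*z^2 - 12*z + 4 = -2*z^3 + 20*z^2 - 18*z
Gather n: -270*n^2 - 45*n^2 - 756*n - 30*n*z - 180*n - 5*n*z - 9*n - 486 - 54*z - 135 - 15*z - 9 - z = -315*n^2 + n*(-35*z - 945) - 70*z - 630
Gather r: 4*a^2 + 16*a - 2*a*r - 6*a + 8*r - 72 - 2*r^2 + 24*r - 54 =4*a^2 + 10*a - 2*r^2 + r*(32 - 2*a) - 126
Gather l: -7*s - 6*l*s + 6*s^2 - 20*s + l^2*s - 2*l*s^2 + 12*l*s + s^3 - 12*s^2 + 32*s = l^2*s + l*(-2*s^2 + 6*s) + s^3 - 6*s^2 + 5*s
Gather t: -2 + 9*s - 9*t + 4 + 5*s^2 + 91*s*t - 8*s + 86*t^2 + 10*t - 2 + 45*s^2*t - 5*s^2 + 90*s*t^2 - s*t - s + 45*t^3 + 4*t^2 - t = 45*t^3 + t^2*(90*s + 90) + t*(45*s^2 + 90*s)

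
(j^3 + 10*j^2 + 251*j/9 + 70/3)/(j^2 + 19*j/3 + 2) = (9*j^2 + 36*j + 35)/(3*(3*j + 1))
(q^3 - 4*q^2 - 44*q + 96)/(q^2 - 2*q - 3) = (-q^3 + 4*q^2 + 44*q - 96)/(-q^2 + 2*q + 3)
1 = 1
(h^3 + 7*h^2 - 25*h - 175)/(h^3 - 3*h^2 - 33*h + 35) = (h^2 + 2*h - 35)/(h^2 - 8*h + 7)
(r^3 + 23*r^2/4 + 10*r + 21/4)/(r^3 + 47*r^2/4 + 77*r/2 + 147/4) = (r + 1)/(r + 7)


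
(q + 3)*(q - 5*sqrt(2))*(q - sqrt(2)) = q^3 - 6*sqrt(2)*q^2 + 3*q^2 - 18*sqrt(2)*q + 10*q + 30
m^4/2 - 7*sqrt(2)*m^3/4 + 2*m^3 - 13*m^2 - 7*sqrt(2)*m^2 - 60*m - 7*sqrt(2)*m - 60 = (m/2 + 1)*(m + 2)*(m - 6*sqrt(2))*(m + 5*sqrt(2)/2)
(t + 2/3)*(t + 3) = t^2 + 11*t/3 + 2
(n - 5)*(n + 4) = n^2 - n - 20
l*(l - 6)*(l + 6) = l^3 - 36*l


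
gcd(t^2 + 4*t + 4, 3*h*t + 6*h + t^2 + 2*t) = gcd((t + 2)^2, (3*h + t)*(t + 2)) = t + 2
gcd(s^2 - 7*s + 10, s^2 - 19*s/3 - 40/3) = 1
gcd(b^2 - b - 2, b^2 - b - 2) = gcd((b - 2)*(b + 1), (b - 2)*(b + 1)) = b^2 - b - 2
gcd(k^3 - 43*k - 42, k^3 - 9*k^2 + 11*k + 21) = k^2 - 6*k - 7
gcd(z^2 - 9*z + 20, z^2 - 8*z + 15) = z - 5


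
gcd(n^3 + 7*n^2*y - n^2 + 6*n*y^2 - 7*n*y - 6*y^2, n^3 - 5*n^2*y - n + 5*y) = n - 1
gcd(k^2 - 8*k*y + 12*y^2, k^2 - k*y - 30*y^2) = -k + 6*y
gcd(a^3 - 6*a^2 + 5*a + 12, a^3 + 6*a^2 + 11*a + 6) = a + 1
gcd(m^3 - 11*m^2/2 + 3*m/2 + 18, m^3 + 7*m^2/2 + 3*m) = m + 3/2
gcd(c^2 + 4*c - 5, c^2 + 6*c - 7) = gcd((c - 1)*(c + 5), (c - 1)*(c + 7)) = c - 1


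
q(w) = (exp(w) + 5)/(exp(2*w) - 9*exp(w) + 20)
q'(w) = (exp(w) + 5)*(-2*exp(2*w) + 9*exp(w))/(exp(2*w) - 9*exp(w) + 20)^2 + exp(w)/(exp(2*w) - 9*exp(w) + 20)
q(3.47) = 0.05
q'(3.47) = -0.07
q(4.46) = 0.01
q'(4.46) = -0.02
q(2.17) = 0.77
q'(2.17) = -2.72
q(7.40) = 0.00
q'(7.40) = -0.00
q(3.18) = 0.08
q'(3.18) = -0.12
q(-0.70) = 0.35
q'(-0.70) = 0.12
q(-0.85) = 0.33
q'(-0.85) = 0.10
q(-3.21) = 0.26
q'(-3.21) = 0.01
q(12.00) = 0.00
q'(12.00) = 0.00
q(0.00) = 0.50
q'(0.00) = 0.38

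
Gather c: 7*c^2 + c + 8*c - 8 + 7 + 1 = 7*c^2 + 9*c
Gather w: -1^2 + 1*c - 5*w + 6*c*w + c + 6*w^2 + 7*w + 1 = 2*c + 6*w^2 + w*(6*c + 2)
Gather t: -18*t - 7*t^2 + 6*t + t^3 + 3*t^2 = t^3 - 4*t^2 - 12*t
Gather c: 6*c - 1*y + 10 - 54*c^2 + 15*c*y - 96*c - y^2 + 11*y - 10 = -54*c^2 + c*(15*y - 90) - y^2 + 10*y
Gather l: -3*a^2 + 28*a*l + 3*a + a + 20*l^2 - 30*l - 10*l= -3*a^2 + 4*a + 20*l^2 + l*(28*a - 40)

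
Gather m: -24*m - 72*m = -96*m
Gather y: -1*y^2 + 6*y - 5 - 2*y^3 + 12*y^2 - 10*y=-2*y^3 + 11*y^2 - 4*y - 5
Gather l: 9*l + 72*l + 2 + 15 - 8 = 81*l + 9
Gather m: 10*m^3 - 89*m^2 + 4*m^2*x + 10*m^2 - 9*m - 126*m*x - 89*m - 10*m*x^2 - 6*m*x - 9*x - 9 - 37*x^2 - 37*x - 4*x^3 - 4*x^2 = 10*m^3 + m^2*(4*x - 79) + m*(-10*x^2 - 132*x - 98) - 4*x^3 - 41*x^2 - 46*x - 9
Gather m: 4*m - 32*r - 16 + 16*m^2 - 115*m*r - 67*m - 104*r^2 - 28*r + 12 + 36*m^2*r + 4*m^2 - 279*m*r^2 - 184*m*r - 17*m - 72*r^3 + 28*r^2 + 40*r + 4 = m^2*(36*r + 20) + m*(-279*r^2 - 299*r - 80) - 72*r^3 - 76*r^2 - 20*r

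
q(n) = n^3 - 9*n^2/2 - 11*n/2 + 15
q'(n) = 3*n^2 - 9*n - 11/2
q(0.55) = 10.78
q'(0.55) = -9.54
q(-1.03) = 14.80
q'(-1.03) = 6.95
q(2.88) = -14.28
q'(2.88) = -6.54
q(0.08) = 14.53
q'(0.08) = -6.20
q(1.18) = 3.89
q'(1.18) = -11.94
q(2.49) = -11.16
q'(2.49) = -9.31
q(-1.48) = 10.04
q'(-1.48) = 14.39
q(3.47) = -16.49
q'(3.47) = -0.61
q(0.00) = 15.00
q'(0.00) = -5.50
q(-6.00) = -330.00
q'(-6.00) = 156.50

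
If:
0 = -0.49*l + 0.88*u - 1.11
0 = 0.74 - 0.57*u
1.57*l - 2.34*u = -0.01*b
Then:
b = 293.39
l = 0.07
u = 1.30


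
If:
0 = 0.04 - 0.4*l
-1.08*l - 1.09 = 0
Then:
No Solution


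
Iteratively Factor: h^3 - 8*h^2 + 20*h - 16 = (h - 2)*(h^2 - 6*h + 8) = (h - 2)^2*(h - 4)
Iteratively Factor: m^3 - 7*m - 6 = (m - 3)*(m^2 + 3*m + 2) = (m - 3)*(m + 1)*(m + 2)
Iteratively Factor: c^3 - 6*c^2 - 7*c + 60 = (c - 5)*(c^2 - c - 12) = (c - 5)*(c + 3)*(c - 4)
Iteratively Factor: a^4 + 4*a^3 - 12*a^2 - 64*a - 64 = (a + 2)*(a^3 + 2*a^2 - 16*a - 32) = (a + 2)*(a + 4)*(a^2 - 2*a - 8) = (a - 4)*(a + 2)*(a + 4)*(a + 2)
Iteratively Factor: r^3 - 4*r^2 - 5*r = (r)*(r^2 - 4*r - 5) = r*(r - 5)*(r + 1)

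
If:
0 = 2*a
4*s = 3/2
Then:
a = 0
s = 3/8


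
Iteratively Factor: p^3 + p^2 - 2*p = (p - 1)*(p^2 + 2*p) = p*(p - 1)*(p + 2)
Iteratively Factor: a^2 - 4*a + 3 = (a - 1)*(a - 3)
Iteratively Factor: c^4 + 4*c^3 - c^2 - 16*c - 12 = (c + 3)*(c^3 + c^2 - 4*c - 4) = (c + 2)*(c + 3)*(c^2 - c - 2) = (c + 1)*(c + 2)*(c + 3)*(c - 2)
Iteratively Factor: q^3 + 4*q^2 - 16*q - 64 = (q - 4)*(q^2 + 8*q + 16) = (q - 4)*(q + 4)*(q + 4)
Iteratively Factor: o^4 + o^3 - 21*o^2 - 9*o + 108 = (o + 4)*(o^3 - 3*o^2 - 9*o + 27) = (o + 3)*(o + 4)*(o^2 - 6*o + 9) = (o - 3)*(o + 3)*(o + 4)*(o - 3)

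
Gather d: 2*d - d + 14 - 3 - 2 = d + 9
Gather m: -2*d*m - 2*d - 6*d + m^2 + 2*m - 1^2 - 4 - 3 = -8*d + m^2 + m*(2 - 2*d) - 8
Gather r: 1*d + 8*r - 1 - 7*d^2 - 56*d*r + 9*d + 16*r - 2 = -7*d^2 + 10*d + r*(24 - 56*d) - 3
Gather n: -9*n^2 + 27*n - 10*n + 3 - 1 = -9*n^2 + 17*n + 2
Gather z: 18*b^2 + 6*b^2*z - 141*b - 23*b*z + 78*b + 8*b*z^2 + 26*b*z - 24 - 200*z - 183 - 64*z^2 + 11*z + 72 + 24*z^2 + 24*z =18*b^2 - 63*b + z^2*(8*b - 40) + z*(6*b^2 + 3*b - 165) - 135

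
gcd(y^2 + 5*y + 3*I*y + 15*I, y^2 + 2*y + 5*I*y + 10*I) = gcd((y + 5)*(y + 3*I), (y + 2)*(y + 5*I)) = 1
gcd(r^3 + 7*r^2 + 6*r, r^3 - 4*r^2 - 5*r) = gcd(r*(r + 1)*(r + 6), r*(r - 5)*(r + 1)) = r^2 + r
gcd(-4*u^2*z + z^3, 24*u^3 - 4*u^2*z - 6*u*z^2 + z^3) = -4*u^2 + z^2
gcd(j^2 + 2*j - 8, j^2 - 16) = j + 4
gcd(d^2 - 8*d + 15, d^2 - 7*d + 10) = d - 5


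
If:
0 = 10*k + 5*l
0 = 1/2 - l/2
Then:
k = -1/2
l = 1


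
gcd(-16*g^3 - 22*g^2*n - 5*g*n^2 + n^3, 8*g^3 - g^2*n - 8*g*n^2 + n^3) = 8*g^2 + 7*g*n - n^2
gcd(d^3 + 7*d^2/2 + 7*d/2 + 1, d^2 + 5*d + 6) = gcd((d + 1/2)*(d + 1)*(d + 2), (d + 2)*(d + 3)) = d + 2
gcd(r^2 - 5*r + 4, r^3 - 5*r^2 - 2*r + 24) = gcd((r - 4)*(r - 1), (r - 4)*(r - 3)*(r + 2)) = r - 4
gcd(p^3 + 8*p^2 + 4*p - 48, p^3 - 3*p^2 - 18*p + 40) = p^2 + 2*p - 8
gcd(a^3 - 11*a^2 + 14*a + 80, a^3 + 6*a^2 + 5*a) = 1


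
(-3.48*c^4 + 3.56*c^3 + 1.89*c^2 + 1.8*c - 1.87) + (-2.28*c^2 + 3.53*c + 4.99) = -3.48*c^4 + 3.56*c^3 - 0.39*c^2 + 5.33*c + 3.12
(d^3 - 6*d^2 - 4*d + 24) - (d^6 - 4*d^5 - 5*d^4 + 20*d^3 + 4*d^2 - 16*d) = -d^6 + 4*d^5 + 5*d^4 - 19*d^3 - 10*d^2 + 12*d + 24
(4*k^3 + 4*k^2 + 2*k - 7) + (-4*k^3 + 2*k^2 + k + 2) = 6*k^2 + 3*k - 5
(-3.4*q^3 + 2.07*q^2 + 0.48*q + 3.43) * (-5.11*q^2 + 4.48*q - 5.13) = 17.374*q^5 - 25.8097*q^4 + 24.2628*q^3 - 25.996*q^2 + 12.904*q - 17.5959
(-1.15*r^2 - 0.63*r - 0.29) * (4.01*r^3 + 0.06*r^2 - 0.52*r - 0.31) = -4.6115*r^5 - 2.5953*r^4 - 0.6027*r^3 + 0.6667*r^2 + 0.3461*r + 0.0899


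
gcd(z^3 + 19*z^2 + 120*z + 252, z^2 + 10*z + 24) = z + 6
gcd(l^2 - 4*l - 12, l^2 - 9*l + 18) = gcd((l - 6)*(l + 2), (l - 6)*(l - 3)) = l - 6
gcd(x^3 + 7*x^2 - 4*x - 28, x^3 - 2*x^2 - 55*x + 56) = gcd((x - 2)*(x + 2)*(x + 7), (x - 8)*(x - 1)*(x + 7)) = x + 7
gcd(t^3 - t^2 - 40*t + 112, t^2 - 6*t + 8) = t - 4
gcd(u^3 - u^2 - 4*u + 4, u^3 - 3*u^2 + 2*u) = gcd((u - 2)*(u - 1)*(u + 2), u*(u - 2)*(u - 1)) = u^2 - 3*u + 2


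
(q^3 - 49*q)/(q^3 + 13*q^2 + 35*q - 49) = q*(q - 7)/(q^2 + 6*q - 7)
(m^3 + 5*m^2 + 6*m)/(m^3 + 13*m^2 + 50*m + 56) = m*(m + 3)/(m^2 + 11*m + 28)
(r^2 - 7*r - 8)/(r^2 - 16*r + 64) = (r + 1)/(r - 8)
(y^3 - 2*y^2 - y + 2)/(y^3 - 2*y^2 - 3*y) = (y^2 - 3*y + 2)/(y*(y - 3))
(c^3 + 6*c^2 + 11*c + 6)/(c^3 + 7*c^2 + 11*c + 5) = (c^2 + 5*c + 6)/(c^2 + 6*c + 5)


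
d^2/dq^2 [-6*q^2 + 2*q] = -12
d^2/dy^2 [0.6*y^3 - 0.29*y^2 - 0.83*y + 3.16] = 3.6*y - 0.58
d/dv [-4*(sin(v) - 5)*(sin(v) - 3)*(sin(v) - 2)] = 4*(-3*sin(v)^2 + 20*sin(v) - 31)*cos(v)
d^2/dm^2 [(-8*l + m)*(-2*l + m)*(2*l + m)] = -16*l + 6*m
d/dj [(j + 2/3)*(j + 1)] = 2*j + 5/3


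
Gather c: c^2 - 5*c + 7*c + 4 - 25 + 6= c^2 + 2*c - 15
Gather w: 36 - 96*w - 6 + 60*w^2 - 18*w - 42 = 60*w^2 - 114*w - 12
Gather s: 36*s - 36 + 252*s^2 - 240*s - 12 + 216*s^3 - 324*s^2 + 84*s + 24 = 216*s^3 - 72*s^2 - 120*s - 24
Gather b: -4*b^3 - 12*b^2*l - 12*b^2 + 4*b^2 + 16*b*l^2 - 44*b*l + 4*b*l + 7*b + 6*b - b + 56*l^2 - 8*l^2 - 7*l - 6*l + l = -4*b^3 + b^2*(-12*l - 8) + b*(16*l^2 - 40*l + 12) + 48*l^2 - 12*l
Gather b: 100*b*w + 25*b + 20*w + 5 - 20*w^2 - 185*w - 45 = b*(100*w + 25) - 20*w^2 - 165*w - 40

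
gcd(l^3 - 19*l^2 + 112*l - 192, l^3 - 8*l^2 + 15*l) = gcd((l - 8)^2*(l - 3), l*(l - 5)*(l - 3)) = l - 3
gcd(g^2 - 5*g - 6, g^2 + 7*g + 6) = g + 1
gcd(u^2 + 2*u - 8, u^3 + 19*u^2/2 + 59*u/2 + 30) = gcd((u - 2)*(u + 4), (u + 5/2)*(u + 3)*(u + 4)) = u + 4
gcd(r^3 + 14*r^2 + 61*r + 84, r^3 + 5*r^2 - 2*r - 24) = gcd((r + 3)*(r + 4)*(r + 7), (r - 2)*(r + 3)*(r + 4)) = r^2 + 7*r + 12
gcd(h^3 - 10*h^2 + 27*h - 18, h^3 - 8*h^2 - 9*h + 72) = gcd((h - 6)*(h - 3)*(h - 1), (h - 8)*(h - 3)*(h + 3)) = h - 3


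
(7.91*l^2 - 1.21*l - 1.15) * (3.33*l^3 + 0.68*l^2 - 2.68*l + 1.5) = 26.3403*l^5 + 1.3495*l^4 - 25.8511*l^3 + 14.3258*l^2 + 1.267*l - 1.725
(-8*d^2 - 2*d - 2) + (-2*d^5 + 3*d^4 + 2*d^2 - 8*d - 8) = -2*d^5 + 3*d^4 - 6*d^2 - 10*d - 10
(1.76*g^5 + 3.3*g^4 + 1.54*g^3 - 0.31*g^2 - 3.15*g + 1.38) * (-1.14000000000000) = -2.0064*g^5 - 3.762*g^4 - 1.7556*g^3 + 0.3534*g^2 + 3.591*g - 1.5732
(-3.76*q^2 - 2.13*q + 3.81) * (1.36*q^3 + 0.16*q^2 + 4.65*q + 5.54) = -5.1136*q^5 - 3.4984*q^4 - 12.6432*q^3 - 30.1253*q^2 + 5.9163*q + 21.1074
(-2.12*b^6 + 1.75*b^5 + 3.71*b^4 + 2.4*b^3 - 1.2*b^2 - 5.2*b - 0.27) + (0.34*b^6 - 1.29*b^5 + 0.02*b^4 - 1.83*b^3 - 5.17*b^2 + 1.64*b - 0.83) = -1.78*b^6 + 0.46*b^5 + 3.73*b^4 + 0.57*b^3 - 6.37*b^2 - 3.56*b - 1.1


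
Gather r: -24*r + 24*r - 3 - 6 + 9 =0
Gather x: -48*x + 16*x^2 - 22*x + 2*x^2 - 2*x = 18*x^2 - 72*x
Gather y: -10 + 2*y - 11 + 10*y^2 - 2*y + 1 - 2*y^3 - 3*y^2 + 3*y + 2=-2*y^3 + 7*y^2 + 3*y - 18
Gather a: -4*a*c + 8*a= a*(8 - 4*c)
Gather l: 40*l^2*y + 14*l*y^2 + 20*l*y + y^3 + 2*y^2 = 40*l^2*y + l*(14*y^2 + 20*y) + y^3 + 2*y^2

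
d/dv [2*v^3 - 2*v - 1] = 6*v^2 - 2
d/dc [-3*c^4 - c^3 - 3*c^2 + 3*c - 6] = -12*c^3 - 3*c^2 - 6*c + 3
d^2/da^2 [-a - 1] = 0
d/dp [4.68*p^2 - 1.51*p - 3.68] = 9.36*p - 1.51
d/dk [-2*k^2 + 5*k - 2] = 5 - 4*k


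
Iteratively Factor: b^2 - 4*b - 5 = (b - 5)*(b + 1)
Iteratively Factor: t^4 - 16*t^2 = (t + 4)*(t^3 - 4*t^2) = (t - 4)*(t + 4)*(t^2) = t*(t - 4)*(t + 4)*(t)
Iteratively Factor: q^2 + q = (q + 1)*(q)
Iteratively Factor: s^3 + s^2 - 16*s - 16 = (s + 4)*(s^2 - 3*s - 4) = (s - 4)*(s + 4)*(s + 1)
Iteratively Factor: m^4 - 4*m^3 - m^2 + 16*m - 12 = (m + 2)*(m^3 - 6*m^2 + 11*m - 6) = (m - 2)*(m + 2)*(m^2 - 4*m + 3) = (m - 2)*(m - 1)*(m + 2)*(m - 3)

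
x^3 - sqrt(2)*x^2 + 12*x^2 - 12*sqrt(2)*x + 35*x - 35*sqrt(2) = (x + 5)*(x + 7)*(x - sqrt(2))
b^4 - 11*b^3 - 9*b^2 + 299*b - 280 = (b - 8)*(b - 7)*(b - 1)*(b + 5)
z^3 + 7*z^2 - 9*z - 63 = (z - 3)*(z + 3)*(z + 7)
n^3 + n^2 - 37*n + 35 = (n - 5)*(n - 1)*(n + 7)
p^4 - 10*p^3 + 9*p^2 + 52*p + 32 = (p - 8)*(p - 4)*(p + 1)^2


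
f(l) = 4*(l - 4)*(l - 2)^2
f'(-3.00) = 380.00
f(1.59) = -1.62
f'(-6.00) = 896.00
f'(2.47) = -4.87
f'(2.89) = -4.73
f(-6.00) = -2560.00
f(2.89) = -3.52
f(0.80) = -18.43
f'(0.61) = 45.43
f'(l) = 4*(l - 4)*(2*l - 4) + 4*(l - 2)^2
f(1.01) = -11.72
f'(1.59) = 8.58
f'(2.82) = -5.05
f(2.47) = -1.35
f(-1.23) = -218.26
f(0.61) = -26.20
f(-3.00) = -700.00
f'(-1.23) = 176.87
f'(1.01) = 27.60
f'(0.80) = 36.48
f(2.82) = -3.17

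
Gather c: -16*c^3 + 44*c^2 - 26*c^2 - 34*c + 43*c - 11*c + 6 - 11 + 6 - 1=-16*c^3 + 18*c^2 - 2*c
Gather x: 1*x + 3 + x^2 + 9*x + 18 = x^2 + 10*x + 21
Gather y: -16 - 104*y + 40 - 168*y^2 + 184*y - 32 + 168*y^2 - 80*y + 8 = 0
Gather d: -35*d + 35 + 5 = 40 - 35*d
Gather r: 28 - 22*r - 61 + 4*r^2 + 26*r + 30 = 4*r^2 + 4*r - 3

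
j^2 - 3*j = j*(j - 3)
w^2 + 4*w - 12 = (w - 2)*(w + 6)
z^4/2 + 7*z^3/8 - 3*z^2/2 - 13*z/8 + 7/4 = (z/2 + 1)*(z - 1)^2*(z + 7/4)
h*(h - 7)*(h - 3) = h^3 - 10*h^2 + 21*h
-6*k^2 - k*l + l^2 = (-3*k + l)*(2*k + l)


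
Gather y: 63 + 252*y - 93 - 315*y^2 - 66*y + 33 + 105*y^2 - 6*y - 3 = -210*y^2 + 180*y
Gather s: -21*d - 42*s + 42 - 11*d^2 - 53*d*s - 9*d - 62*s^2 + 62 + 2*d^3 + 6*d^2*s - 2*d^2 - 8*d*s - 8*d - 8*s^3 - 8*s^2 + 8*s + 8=2*d^3 - 13*d^2 - 38*d - 8*s^3 - 70*s^2 + s*(6*d^2 - 61*d - 34) + 112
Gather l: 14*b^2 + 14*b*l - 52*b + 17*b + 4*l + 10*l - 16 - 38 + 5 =14*b^2 - 35*b + l*(14*b + 14) - 49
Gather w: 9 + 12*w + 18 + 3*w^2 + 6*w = 3*w^2 + 18*w + 27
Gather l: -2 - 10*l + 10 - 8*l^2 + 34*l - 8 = -8*l^2 + 24*l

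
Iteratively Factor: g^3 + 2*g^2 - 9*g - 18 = (g - 3)*(g^2 + 5*g + 6) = (g - 3)*(g + 2)*(g + 3)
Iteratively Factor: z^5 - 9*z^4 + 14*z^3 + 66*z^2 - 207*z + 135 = (z + 3)*(z^4 - 12*z^3 + 50*z^2 - 84*z + 45) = (z - 3)*(z + 3)*(z^3 - 9*z^2 + 23*z - 15) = (z - 3)*(z - 1)*(z + 3)*(z^2 - 8*z + 15) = (z - 5)*(z - 3)*(z - 1)*(z + 3)*(z - 3)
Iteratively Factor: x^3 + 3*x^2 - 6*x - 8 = (x - 2)*(x^2 + 5*x + 4) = (x - 2)*(x + 1)*(x + 4)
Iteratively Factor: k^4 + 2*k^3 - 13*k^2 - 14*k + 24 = (k - 3)*(k^3 + 5*k^2 + 2*k - 8) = (k - 3)*(k + 4)*(k^2 + k - 2) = (k - 3)*(k + 2)*(k + 4)*(k - 1)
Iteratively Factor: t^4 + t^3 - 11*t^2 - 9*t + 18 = (t + 3)*(t^3 - 2*t^2 - 5*t + 6) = (t + 2)*(t + 3)*(t^2 - 4*t + 3) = (t - 3)*(t + 2)*(t + 3)*(t - 1)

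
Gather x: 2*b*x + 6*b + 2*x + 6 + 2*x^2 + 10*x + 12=6*b + 2*x^2 + x*(2*b + 12) + 18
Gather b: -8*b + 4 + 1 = 5 - 8*b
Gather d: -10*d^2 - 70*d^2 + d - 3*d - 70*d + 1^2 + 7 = -80*d^2 - 72*d + 8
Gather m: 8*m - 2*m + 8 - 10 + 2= 6*m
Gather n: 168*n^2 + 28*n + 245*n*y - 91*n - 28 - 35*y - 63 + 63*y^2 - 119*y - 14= 168*n^2 + n*(245*y - 63) + 63*y^2 - 154*y - 105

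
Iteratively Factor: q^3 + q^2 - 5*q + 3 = (q - 1)*(q^2 + 2*q - 3) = (q - 1)*(q + 3)*(q - 1)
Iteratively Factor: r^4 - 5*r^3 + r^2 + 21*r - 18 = (r - 3)*(r^3 - 2*r^2 - 5*r + 6) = (r - 3)*(r - 1)*(r^2 - r - 6) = (r - 3)*(r - 1)*(r + 2)*(r - 3)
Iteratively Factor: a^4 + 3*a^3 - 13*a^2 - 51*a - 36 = (a + 3)*(a^3 - 13*a - 12) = (a + 1)*(a + 3)*(a^2 - a - 12) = (a + 1)*(a + 3)^2*(a - 4)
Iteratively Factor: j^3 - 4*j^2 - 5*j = (j + 1)*(j^2 - 5*j) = j*(j + 1)*(j - 5)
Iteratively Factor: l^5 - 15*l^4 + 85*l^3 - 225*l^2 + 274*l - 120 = (l - 4)*(l^4 - 11*l^3 + 41*l^2 - 61*l + 30) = (l - 4)*(l - 3)*(l^3 - 8*l^2 + 17*l - 10) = (l - 4)*(l - 3)*(l - 2)*(l^2 - 6*l + 5) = (l - 4)*(l - 3)*(l - 2)*(l - 1)*(l - 5)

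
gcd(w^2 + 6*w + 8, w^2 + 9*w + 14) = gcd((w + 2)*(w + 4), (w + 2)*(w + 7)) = w + 2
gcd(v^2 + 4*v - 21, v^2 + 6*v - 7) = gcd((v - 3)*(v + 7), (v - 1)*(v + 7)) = v + 7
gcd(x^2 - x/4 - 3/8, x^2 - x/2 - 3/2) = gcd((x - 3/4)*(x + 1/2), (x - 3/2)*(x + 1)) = 1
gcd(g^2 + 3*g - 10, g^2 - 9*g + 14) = g - 2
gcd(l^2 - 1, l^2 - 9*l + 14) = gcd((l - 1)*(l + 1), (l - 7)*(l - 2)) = 1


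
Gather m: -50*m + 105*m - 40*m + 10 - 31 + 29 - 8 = 15*m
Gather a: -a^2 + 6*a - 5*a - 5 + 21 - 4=-a^2 + a + 12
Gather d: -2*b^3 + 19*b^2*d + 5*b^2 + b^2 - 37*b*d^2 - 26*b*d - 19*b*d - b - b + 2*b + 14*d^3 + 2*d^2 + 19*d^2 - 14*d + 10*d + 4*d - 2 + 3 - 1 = -2*b^3 + 6*b^2 + 14*d^3 + d^2*(21 - 37*b) + d*(19*b^2 - 45*b)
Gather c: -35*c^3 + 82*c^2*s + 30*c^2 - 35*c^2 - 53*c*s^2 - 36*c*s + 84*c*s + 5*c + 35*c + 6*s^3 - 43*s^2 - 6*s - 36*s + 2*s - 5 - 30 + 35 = -35*c^3 + c^2*(82*s - 5) + c*(-53*s^2 + 48*s + 40) + 6*s^3 - 43*s^2 - 40*s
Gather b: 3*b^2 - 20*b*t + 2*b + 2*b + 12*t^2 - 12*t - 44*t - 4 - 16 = 3*b^2 + b*(4 - 20*t) + 12*t^2 - 56*t - 20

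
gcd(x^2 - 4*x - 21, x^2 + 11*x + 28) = 1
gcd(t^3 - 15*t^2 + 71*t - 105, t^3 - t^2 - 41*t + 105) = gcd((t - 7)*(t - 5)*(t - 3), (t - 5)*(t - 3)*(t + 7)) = t^2 - 8*t + 15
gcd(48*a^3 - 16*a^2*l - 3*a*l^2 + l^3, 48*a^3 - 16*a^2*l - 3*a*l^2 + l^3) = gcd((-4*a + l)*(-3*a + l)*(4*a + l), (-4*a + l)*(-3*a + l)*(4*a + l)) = 48*a^3 - 16*a^2*l - 3*a*l^2 + l^3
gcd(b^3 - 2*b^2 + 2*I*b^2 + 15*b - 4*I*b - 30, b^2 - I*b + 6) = b - 3*I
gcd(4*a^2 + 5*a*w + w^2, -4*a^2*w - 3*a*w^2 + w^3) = a + w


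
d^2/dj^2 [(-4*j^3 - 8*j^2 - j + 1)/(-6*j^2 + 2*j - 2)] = (25*j^3 - 111*j^2 + 12*j + 11)/(27*j^6 - 27*j^5 + 36*j^4 - 19*j^3 + 12*j^2 - 3*j + 1)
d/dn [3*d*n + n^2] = 3*d + 2*n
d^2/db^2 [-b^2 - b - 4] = -2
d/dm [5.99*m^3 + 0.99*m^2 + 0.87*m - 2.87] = 17.97*m^2 + 1.98*m + 0.87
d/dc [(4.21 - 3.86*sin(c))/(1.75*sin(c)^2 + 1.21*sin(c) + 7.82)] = (6.755*sin(c)^2 - 14.735*sin(c) - 35.2793)*cos(c)/(3.0625*sin(c)^4 + 4.235*sin(c)^3 + 28.8341*sin(c)^2 + 18.9244*sin(c) + 61.1524)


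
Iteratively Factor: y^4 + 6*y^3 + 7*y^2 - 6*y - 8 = (y + 4)*(y^3 + 2*y^2 - y - 2) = (y - 1)*(y + 4)*(y^2 + 3*y + 2) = (y - 1)*(y + 2)*(y + 4)*(y + 1)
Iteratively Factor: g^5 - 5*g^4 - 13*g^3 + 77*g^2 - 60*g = (g - 5)*(g^4 - 13*g^2 + 12*g) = (g - 5)*(g - 1)*(g^3 + g^2 - 12*g) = g*(g - 5)*(g - 1)*(g^2 + g - 12) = g*(g - 5)*(g - 1)*(g + 4)*(g - 3)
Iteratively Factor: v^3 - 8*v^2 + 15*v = (v - 5)*(v^2 - 3*v) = v*(v - 5)*(v - 3)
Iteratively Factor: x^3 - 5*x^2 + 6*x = (x)*(x^2 - 5*x + 6) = x*(x - 2)*(x - 3)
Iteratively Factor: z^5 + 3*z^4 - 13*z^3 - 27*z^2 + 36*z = (z + 3)*(z^4 - 13*z^2 + 12*z) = (z - 1)*(z + 3)*(z^3 + z^2 - 12*z) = (z - 1)*(z + 3)*(z + 4)*(z^2 - 3*z) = z*(z - 1)*(z + 3)*(z + 4)*(z - 3)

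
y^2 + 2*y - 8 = (y - 2)*(y + 4)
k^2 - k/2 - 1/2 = (k - 1)*(k + 1/2)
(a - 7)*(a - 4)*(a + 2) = a^3 - 9*a^2 + 6*a + 56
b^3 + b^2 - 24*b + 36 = (b - 3)*(b - 2)*(b + 6)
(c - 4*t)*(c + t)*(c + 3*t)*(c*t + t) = c^4*t + c^3*t - 13*c^2*t^3 - 12*c*t^4 - 13*c*t^3 - 12*t^4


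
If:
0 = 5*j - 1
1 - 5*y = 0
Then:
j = 1/5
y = 1/5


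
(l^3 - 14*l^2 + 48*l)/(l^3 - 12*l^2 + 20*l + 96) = l/(l + 2)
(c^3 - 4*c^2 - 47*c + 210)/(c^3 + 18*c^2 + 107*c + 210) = (c^2 - 11*c + 30)/(c^2 + 11*c + 30)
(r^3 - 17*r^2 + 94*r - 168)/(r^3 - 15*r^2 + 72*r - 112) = (r - 6)/(r - 4)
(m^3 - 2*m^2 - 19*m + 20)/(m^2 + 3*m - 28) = (m^3 - 2*m^2 - 19*m + 20)/(m^2 + 3*m - 28)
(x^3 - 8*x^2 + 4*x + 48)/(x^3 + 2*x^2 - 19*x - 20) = (x^2 - 4*x - 12)/(x^2 + 6*x + 5)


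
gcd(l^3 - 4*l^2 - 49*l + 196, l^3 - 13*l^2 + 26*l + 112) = l - 7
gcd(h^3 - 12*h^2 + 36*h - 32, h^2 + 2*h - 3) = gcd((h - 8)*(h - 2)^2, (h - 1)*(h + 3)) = 1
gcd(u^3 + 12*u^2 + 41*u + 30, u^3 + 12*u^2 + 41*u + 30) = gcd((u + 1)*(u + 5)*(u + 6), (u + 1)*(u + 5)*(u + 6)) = u^3 + 12*u^2 + 41*u + 30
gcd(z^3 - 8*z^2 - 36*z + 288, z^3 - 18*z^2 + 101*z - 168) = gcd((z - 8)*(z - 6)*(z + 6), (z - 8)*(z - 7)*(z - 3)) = z - 8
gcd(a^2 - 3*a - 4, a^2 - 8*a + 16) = a - 4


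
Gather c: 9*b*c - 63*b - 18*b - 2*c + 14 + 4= -81*b + c*(9*b - 2) + 18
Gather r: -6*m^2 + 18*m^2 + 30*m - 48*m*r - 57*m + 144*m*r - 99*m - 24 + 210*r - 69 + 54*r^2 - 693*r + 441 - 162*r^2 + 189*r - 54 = 12*m^2 - 126*m - 108*r^2 + r*(96*m - 294) + 294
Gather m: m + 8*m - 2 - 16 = 9*m - 18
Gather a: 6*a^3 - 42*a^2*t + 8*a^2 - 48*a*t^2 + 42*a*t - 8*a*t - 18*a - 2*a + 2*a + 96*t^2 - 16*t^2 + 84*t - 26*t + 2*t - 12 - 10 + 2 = 6*a^3 + a^2*(8 - 42*t) + a*(-48*t^2 + 34*t - 18) + 80*t^2 + 60*t - 20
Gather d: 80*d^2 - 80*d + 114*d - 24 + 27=80*d^2 + 34*d + 3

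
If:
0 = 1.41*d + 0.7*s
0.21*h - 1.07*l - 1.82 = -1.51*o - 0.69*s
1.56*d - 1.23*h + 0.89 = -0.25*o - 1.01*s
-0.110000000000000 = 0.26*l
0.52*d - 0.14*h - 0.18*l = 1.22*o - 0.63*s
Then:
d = -0.53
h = 0.99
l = -0.42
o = 0.28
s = 1.08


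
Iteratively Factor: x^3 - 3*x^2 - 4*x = (x)*(x^2 - 3*x - 4) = x*(x - 4)*(x + 1)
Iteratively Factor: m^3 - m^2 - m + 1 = (m - 1)*(m^2 - 1) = (m - 1)^2*(m + 1)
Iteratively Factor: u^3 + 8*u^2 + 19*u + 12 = (u + 4)*(u^2 + 4*u + 3) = (u + 3)*(u + 4)*(u + 1)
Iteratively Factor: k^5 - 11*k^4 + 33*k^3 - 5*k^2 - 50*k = (k)*(k^4 - 11*k^3 + 33*k^2 - 5*k - 50) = k*(k - 2)*(k^3 - 9*k^2 + 15*k + 25) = k*(k - 5)*(k - 2)*(k^2 - 4*k - 5) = k*(k - 5)^2*(k - 2)*(k + 1)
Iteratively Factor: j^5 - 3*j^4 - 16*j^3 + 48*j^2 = (j)*(j^4 - 3*j^3 - 16*j^2 + 48*j) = j^2*(j^3 - 3*j^2 - 16*j + 48) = j^2*(j - 3)*(j^2 - 16) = j^2*(j - 3)*(j + 4)*(j - 4)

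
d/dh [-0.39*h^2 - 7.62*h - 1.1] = -0.78*h - 7.62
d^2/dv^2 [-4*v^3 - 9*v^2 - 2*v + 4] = -24*v - 18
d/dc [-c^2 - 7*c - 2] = -2*c - 7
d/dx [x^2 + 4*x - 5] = 2*x + 4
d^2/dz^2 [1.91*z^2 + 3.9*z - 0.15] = 3.82000000000000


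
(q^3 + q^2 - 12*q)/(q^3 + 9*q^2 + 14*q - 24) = q*(q - 3)/(q^2 + 5*q - 6)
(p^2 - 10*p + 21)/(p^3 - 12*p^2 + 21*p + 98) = (p - 3)/(p^2 - 5*p - 14)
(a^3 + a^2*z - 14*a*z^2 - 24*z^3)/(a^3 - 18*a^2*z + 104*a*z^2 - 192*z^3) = (a^2 + 5*a*z + 6*z^2)/(a^2 - 14*a*z + 48*z^2)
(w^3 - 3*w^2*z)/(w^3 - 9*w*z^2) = w/(w + 3*z)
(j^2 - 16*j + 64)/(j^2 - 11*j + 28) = (j^2 - 16*j + 64)/(j^2 - 11*j + 28)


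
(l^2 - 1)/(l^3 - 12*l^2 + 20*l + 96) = (l^2 - 1)/(l^3 - 12*l^2 + 20*l + 96)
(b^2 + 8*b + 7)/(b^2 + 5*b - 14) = (b + 1)/(b - 2)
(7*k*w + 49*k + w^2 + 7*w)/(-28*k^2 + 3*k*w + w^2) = (w + 7)/(-4*k + w)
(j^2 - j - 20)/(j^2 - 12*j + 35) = (j + 4)/(j - 7)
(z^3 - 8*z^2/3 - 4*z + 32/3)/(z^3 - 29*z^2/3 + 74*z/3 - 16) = (z^2 - 4)/(z^2 - 7*z + 6)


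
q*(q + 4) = q^2 + 4*q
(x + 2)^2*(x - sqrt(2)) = x^3 - sqrt(2)*x^2 + 4*x^2 - 4*sqrt(2)*x + 4*x - 4*sqrt(2)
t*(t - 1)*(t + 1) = t^3 - t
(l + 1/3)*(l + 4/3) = l^2 + 5*l/3 + 4/9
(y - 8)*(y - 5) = y^2 - 13*y + 40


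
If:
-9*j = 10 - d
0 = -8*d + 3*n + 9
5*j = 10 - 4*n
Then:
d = 248/101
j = -254/303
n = 1075/303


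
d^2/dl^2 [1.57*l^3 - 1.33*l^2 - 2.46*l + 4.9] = 9.42*l - 2.66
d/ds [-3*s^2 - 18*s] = -6*s - 18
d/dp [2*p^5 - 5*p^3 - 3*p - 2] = 10*p^4 - 15*p^2 - 3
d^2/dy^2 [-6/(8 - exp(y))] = 6*(exp(y) + 8)*exp(y)/(exp(y) - 8)^3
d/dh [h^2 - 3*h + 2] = 2*h - 3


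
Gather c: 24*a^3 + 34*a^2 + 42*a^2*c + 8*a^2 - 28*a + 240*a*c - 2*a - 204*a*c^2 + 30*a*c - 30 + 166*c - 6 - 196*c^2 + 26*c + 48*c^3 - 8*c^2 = 24*a^3 + 42*a^2 - 30*a + 48*c^3 + c^2*(-204*a - 204) + c*(42*a^2 + 270*a + 192) - 36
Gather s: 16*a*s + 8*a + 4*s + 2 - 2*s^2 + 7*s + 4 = 8*a - 2*s^2 + s*(16*a + 11) + 6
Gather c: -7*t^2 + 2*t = -7*t^2 + 2*t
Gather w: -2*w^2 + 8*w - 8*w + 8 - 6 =2 - 2*w^2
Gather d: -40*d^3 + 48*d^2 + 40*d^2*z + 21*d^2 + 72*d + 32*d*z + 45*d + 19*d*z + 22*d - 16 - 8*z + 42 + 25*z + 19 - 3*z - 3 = -40*d^3 + d^2*(40*z + 69) + d*(51*z + 139) + 14*z + 42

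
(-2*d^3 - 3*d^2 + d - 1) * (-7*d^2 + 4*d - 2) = 14*d^5 + 13*d^4 - 15*d^3 + 17*d^2 - 6*d + 2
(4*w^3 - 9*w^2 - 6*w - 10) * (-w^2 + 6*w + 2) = -4*w^5 + 33*w^4 - 40*w^3 - 44*w^2 - 72*w - 20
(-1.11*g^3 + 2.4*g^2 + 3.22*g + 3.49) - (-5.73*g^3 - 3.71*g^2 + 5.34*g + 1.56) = 4.62*g^3 + 6.11*g^2 - 2.12*g + 1.93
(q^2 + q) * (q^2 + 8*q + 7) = q^4 + 9*q^3 + 15*q^2 + 7*q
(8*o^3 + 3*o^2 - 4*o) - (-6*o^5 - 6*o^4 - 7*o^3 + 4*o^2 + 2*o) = 6*o^5 + 6*o^4 + 15*o^3 - o^2 - 6*o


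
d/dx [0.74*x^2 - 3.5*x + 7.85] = 1.48*x - 3.5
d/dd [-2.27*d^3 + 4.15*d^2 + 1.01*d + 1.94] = -6.81*d^2 + 8.3*d + 1.01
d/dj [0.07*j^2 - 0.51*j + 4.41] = 0.14*j - 0.51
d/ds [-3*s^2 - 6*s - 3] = -6*s - 6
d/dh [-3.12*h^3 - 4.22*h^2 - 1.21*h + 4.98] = -9.36*h^2 - 8.44*h - 1.21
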